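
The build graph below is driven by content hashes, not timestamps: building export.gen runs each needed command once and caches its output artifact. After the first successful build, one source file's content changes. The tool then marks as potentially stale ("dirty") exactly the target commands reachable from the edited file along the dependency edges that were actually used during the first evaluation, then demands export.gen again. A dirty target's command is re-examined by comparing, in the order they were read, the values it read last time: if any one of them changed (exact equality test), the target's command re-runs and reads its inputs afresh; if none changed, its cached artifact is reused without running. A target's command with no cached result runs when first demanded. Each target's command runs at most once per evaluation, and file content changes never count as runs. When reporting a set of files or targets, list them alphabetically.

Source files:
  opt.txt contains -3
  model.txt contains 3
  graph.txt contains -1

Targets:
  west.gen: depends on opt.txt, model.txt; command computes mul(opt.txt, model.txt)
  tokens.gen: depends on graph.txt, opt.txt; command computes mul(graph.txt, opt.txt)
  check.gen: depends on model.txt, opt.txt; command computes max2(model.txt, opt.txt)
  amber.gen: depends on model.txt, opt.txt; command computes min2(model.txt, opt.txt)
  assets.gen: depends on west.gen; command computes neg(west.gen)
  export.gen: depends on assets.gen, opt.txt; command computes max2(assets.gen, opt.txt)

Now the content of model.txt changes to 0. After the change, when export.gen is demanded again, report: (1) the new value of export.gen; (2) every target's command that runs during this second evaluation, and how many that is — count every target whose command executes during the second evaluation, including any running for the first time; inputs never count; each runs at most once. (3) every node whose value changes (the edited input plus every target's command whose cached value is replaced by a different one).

Initial pass — values computed on the first demand:
  west.gen = mul(-3, 3) = -9
  assets.gen = neg(-9) = 9
  export.gen = max2(9, -3) = 9

Second demand — change propagation:
  west.gen: re-runs because model.txt 3->0; new result 0.
  assets.gen: re-runs because west.gen -9->0; new result 0.
  export.gen: re-runs because assets.gen 9->0; new result 0.

export.gen now evaluates to 0.
Run set: assets.gen, export.gen, west.gen (3 run).
Changed values: assets.gen, export.gen, model.txt, west.gen.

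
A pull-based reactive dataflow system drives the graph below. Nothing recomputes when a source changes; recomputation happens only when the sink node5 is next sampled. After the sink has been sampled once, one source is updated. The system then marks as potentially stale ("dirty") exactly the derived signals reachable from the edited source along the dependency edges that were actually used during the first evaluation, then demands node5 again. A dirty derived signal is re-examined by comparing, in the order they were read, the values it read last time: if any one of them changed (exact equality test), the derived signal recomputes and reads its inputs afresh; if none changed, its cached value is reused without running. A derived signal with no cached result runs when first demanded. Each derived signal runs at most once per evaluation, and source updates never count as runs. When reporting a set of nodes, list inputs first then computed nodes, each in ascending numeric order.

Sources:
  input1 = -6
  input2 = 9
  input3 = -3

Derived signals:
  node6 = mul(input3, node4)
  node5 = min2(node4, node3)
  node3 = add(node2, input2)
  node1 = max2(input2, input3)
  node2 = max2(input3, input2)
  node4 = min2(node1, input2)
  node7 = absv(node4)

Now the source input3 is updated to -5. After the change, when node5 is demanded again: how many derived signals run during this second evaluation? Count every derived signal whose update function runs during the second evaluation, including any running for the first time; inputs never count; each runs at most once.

Derived signals that run: node1, node2 — 2 in total.
Key observation: the cutoff stops propagation at node3 — its inputs' values are unchanged, so it reuses its cache.

First evaluation (everything demanded from the output):
  node1 = max2(9, -3) = 9
  node2 = max2(-3, 9) = 9
  node3 = add(9, 9) = 18
  node4 = min2(9, 9) = 9
  node5 = min2(9, 18) = 9

Propagation after the edit:
  node1: runs — input3 -3->-5; result 9 (same value as before).
  node2: runs — input3 -3->-5; result 9 (same value as before).
  node3: checked — values it read are unchanged (node2 unchanged, input2 unchanged); reused cached 18 without running.
  node4: checked — values it read are unchanged (node1 unchanged, input2 unchanged); reused cached 9 without running.
  node5: checked — values it read are unchanged (node4 unchanged, node3 unchanged); reused cached 9 without running.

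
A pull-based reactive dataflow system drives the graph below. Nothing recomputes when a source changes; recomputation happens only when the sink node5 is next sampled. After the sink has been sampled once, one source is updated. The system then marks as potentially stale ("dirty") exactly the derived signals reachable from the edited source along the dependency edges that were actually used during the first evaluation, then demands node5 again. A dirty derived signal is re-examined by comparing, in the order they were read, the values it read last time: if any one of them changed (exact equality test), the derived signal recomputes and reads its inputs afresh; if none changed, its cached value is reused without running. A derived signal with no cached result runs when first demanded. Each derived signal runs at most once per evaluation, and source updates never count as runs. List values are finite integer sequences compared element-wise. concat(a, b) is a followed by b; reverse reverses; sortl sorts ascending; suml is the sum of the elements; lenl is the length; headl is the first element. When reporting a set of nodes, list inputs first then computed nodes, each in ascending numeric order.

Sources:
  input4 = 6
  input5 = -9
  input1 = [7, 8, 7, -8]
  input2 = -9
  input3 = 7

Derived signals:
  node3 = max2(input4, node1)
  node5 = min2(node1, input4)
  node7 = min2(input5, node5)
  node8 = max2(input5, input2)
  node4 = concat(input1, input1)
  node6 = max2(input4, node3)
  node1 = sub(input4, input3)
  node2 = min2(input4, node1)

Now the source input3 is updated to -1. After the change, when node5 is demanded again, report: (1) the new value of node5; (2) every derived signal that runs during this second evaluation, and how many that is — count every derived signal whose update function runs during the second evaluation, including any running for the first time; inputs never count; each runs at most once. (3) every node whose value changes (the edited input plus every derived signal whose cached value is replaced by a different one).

New value of node5: 6.
Derived signals that run: node1, node5 — 2 in total.
Values that change: input3, node1, node5.

First evaluation (everything demanded from the output):
  node1 = sub(6, 7) = -1
  node5 = min2(-1, 6) = -1

Propagation after the edit:
  node1: runs — input3 7->-1; result 7.
  node5: runs — node1 -1->7; result 6.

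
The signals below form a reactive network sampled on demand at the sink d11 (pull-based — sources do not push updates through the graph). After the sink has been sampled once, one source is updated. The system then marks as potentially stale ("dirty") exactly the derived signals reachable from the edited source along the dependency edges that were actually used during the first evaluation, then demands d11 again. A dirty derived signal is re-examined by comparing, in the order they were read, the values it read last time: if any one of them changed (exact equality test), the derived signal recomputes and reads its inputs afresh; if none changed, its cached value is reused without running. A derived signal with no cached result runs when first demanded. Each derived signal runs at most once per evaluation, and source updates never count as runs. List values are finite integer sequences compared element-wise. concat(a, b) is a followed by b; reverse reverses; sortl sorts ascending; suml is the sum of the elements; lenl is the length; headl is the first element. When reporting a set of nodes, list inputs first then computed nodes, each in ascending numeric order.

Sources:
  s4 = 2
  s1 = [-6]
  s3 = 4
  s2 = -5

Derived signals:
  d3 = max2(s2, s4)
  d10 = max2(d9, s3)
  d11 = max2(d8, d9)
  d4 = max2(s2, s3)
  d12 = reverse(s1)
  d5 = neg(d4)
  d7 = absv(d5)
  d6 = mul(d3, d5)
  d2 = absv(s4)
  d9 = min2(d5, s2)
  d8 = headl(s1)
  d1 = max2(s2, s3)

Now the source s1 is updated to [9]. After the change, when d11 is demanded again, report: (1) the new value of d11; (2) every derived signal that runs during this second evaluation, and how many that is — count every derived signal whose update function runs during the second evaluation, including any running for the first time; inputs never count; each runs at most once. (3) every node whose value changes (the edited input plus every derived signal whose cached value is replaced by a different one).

d11 now evaluates to 9.
Run set: d8, d11 (2 run).
Changed values: s1, d8, d11.

Initial pass — values computed on the first demand:
  d4 = max2(-5, 4) = 4
  d5 = neg(4) = -4
  d8 = headl([-6]) = -6
  d9 = min2(-4, -5) = -5
  d11 = max2(-6, -5) = -5

Second demand — change propagation:
  d8: re-runs because s1 [-6]->[9]; new result 9.
  d11: re-runs because d8 -6->9; new result 9.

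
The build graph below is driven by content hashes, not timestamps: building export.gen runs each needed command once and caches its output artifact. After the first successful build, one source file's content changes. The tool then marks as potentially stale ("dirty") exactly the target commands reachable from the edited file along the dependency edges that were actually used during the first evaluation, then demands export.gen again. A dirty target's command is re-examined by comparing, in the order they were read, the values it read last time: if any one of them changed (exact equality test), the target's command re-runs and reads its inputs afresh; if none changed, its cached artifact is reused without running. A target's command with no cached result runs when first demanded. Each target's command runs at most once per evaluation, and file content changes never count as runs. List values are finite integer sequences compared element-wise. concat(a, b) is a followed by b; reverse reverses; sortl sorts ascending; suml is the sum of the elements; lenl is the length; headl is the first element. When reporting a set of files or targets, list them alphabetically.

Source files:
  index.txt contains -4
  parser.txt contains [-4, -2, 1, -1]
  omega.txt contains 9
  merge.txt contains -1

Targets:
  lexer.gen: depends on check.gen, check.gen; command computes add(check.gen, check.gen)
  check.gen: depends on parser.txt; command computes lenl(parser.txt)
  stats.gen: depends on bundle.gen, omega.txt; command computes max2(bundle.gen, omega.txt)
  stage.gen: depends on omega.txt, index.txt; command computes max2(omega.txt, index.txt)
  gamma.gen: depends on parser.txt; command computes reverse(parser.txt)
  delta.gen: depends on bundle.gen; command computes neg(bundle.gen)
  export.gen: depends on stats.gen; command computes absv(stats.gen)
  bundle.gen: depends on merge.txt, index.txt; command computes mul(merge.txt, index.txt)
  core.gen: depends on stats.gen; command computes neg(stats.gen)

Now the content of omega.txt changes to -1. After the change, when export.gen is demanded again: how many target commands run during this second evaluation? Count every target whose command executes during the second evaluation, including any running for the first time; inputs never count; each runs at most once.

Initial pass — values computed on the first demand:
  bundle.gen = mul(-1, -4) = 4
  stats.gen = max2(4, 9) = 9
  export.gen = absv(9) = 9

Second demand — change propagation:
  stats.gen: re-runs because omega.txt 9->-1; new result 4.
  export.gen: re-runs because stats.gen 9->4; new result 4.

Run set: export.gen, stats.gen (2 run).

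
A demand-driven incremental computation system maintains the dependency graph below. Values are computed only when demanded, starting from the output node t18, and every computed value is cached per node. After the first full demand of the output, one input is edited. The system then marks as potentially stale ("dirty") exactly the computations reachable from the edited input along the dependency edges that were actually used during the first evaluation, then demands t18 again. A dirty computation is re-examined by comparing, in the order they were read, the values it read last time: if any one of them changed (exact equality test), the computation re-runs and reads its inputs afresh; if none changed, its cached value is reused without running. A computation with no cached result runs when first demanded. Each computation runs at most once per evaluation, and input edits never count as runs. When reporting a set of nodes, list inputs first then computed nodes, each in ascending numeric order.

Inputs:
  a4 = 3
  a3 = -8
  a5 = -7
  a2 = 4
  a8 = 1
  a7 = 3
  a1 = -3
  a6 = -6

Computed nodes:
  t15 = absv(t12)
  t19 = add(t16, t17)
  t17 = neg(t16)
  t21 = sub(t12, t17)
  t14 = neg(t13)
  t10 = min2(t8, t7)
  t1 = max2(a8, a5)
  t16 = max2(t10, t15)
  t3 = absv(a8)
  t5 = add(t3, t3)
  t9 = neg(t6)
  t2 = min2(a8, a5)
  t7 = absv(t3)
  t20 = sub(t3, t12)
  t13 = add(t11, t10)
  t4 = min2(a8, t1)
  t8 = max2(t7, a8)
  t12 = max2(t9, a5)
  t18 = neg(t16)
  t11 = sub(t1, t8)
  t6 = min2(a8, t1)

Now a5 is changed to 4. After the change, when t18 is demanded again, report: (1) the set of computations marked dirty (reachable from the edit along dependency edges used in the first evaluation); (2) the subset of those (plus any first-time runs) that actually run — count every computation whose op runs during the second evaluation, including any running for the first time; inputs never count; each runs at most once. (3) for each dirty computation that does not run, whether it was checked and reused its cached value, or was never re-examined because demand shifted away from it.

First evaluation (everything demanded from the output):
  t1 = max2(1, -7) = 1
  t3 = absv(1) = 1
  t6 = min2(1, 1) = 1
  t7 = absv(1) = 1
  t8 = max2(1, 1) = 1
  t9 = neg(1) = -1
  t10 = min2(1, 1) = 1
  t12 = max2(-1, -7) = -1
  t15 = absv(-1) = 1
  t16 = max2(1, 1) = 1
  t18 = neg(1) = -1

Propagation after the edit:
  t1: runs — a5 -7->4; result 4.
  t6: runs — t1 1->4; result 1 (same value as before).
  t9: checked — values it read are unchanged (t6 unchanged); reused cached -1 without running.
  t12: runs — a5 -7->4; result 4.
  t15: runs — t12 -1->4; result 4.
  t16: runs — t15 1->4; result 4.
  t18: runs — t16 1->4; result -4.

Key observation: the cutoff stops propagation at t9 — its inputs' values are unchanged, so it reuses its cache.

Marked dirty: t1, t6, t9, t12, t15, t16, t18.
Computations that run: t1, t6, t12, t15, t16, t18 — 6 in total.
Checked but reused from cache: t9.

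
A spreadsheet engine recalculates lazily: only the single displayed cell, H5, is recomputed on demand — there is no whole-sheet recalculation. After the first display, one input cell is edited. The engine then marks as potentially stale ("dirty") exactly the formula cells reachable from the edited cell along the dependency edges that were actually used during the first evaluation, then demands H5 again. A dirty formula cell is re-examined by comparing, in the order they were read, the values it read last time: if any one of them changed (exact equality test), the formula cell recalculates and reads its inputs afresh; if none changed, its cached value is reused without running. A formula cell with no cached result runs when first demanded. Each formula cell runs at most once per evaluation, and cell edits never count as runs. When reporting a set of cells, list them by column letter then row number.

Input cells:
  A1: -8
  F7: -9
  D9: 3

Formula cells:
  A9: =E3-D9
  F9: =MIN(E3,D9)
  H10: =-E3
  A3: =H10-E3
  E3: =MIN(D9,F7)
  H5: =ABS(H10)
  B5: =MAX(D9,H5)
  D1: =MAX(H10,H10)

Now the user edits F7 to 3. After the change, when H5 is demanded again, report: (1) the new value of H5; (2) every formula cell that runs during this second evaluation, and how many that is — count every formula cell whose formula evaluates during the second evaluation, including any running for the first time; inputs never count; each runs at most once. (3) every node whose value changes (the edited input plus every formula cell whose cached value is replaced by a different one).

First evaluation (everything demanded from the output):
  E3 = MIN(3, -9) = -9
  H10 = -(-9) = 9
  H5 = ABS(9) = 9

Propagation after the edit:
  E3: runs — F7 -9->3; result 3.
  H10: runs — E3 -9->3; result -3.
  H5: runs — H10 9->-3; result 3.

New value of H5: 3.
Formula cells that run: E3, H5, H10 — 3 in total.
Values that change: E3, F7, H5, H10.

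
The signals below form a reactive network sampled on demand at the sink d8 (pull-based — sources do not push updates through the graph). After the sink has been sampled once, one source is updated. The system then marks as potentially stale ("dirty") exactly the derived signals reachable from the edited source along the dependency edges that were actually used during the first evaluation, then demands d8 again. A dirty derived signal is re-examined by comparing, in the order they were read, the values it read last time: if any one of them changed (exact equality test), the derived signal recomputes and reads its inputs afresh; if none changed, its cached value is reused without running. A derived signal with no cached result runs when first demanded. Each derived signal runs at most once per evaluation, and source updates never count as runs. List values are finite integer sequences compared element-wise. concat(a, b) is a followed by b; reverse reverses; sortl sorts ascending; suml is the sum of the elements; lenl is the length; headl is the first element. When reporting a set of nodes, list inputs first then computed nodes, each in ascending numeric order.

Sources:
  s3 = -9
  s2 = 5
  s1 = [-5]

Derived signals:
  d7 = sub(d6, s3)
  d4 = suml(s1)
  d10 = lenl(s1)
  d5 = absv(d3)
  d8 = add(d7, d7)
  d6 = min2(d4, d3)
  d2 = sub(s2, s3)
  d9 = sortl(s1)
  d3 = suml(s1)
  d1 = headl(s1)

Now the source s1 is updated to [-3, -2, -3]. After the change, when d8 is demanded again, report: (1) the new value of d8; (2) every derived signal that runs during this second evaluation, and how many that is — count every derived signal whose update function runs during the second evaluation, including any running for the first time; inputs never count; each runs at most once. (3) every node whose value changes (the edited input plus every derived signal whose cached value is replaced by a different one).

Initial pass — values computed on the first demand:
  d3 = suml([-5]) = -5
  d4 = suml([-5]) = -5
  d6 = min2(-5, -5) = -5
  d7 = sub(-5, -9) = 4
  d8 = add(4, 4) = 8

Second demand — change propagation:
  d3: re-runs because s1 [-5]->[-3, -2, -3]; new result -8.
  d4: re-runs because s1 [-5]->[-3, -2, -3]; new result -8.
  d6: re-runs because d4 -5->-8; d3 -5->-8; new result -8.
  d7: re-runs because d6 -5->-8; new result 1.
  d8: re-runs because d7 4->1; d7 4->1; new result 2.

d8 now evaluates to 2.
Run set: d3, d4, d6, d7, d8 (5 run).
Changed values: s1, d3, d4, d6, d7, d8.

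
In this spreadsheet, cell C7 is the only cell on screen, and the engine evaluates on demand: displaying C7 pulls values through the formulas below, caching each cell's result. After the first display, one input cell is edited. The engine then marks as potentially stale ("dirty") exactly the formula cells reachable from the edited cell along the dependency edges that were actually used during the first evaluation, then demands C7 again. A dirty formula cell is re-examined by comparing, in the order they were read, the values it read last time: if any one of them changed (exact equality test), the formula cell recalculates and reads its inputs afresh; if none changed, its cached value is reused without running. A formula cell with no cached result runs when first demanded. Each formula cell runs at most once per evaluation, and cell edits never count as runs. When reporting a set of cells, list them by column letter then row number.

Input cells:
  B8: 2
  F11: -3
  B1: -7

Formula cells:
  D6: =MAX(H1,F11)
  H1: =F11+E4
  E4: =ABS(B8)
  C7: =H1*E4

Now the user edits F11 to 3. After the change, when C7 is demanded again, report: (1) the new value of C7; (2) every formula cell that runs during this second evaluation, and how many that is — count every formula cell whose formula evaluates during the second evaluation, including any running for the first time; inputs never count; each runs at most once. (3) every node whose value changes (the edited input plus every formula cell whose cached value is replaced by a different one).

Initial pass — values computed on the first demand:
  E4 = ABS(2) = 2
  H1 = -3 + 2 = -1
  C7 = -1 * 2 = -2

Second demand — change propagation:
  H1: re-runs because F11 -3->3; new result 5.
  C7: re-runs because H1 -1->5; new result 10.

C7 now evaluates to 10.
Run set: C7, H1 (2 run).
Changed values: C7, F11, H1.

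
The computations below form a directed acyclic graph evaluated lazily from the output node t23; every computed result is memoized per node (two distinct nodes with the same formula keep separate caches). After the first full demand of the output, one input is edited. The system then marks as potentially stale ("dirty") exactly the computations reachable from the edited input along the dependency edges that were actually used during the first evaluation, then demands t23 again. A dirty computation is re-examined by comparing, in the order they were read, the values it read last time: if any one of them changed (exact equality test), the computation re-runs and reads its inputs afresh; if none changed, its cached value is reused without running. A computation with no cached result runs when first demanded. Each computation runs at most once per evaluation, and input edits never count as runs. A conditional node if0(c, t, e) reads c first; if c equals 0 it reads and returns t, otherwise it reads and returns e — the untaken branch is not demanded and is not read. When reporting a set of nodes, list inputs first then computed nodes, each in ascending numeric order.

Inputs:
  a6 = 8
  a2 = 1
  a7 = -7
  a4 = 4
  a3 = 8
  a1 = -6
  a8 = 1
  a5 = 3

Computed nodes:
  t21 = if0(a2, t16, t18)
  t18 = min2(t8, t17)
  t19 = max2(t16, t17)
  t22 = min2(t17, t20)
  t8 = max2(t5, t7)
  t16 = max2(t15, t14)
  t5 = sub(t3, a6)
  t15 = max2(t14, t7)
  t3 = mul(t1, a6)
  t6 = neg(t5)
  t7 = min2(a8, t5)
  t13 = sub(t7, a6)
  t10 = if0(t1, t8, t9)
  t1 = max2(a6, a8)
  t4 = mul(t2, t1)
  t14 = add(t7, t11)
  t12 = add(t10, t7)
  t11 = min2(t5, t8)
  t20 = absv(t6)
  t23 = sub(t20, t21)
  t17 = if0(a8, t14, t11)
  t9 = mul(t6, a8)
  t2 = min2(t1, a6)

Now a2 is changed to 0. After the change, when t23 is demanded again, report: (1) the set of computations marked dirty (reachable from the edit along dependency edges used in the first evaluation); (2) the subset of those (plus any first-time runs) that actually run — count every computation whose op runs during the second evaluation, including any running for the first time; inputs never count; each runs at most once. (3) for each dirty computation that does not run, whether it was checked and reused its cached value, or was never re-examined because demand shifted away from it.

First demand of the output computes:
  t1 = max2(8, 1) = 8
  t3 = mul(8, 8) = 64
  t5 = sub(64, 8) = 56
  t6 = neg(56) = -56
  t7 = min2(1, 56) = 1
  t8 = max2(56, 1) = 56
  t11 = min2(56, 56) = 56
  t17 = if0(a8=1 -> else branch t11) = 56
  t18 = min2(56, 56) = 56
  t20 = absv(-56) = 56
  t21 = if0(a2=1 -> else branch t18) = 56
  t23 = sub(56, 56) = 0

After the edit, cleaning proceeds:
  t14: had never run; runs now, result 57.
  t15: had never run; runs now, result 57.
  t16: had never run; runs now, result 57.
  t21: a read changed (a2 1->0) — executes, giving 57.
  t23: a read changed (t21 56->57) — executes, giving -1.

Note the branch switch — t14, t15, t16 had no cache and run now for the first time.

The edit dirties: t21, t23.
5 computations run: t14, t15, t16, t21, t23.
No dirty computation escaped a run.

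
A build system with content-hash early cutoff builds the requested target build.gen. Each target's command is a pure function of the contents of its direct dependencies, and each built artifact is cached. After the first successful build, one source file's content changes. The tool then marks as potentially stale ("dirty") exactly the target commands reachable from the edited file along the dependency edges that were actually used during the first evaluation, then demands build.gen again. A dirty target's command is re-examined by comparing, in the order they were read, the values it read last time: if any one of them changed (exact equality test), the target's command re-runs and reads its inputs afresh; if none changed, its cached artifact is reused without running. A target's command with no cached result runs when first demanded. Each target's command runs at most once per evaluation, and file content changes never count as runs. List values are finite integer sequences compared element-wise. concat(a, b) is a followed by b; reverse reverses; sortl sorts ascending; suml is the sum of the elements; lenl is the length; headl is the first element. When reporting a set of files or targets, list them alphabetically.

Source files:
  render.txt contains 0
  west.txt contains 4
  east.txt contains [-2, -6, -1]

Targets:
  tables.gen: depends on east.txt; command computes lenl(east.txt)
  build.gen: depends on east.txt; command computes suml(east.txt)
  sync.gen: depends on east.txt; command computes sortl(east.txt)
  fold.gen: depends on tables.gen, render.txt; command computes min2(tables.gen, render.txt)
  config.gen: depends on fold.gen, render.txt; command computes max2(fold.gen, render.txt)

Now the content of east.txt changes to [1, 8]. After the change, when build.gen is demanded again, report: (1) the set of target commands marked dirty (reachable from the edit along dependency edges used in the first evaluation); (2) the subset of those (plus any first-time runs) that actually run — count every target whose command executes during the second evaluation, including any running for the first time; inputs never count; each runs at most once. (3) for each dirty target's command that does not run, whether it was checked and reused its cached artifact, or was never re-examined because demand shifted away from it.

First evaluation (everything demanded from the output):
  build.gen = suml([-2, -6, -1]) = -9

Propagation after the edit:
  build.gen: runs — east.txt [-2, -6, -1]->[1, 8]; result 9.

Marked dirty: build.gen.
Target commands that run: build.gen — 1 in total.
Every dirty target's command ran.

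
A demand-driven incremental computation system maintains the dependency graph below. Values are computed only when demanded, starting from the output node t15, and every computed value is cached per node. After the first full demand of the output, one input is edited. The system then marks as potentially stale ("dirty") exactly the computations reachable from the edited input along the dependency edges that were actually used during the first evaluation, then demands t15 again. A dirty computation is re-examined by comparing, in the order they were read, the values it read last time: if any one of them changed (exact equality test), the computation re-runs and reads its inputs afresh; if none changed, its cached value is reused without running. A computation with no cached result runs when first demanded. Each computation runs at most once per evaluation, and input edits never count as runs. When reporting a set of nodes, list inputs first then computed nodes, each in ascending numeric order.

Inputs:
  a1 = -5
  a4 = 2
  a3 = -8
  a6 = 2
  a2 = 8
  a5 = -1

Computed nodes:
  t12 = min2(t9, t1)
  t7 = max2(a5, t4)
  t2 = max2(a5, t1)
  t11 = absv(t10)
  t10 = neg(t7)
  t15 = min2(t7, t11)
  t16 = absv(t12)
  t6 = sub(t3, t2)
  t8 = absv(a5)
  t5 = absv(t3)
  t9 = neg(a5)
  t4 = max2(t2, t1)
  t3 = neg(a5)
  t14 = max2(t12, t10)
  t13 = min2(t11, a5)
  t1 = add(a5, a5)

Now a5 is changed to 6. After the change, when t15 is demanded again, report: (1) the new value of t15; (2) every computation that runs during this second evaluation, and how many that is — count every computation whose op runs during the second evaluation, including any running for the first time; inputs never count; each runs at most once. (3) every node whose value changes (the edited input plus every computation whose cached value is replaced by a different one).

New value of t15: 12.
Computations that run: t1, t2, t4, t7, t10, t11, t15 — 7 in total.
Values that change: a5, t1, t2, t4, t7, t10, t11, t15.

First evaluation (everything demanded from the output):
  t1 = add(-1, -1) = -2
  t2 = max2(-1, -2) = -1
  t4 = max2(-1, -2) = -1
  t7 = max2(-1, -1) = -1
  t10 = neg(-1) = 1
  t11 = absv(1) = 1
  t15 = min2(-1, 1) = -1

Propagation after the edit:
  t1: runs — a5 -1->6; a5 -1->6; result 12.
  t2: runs — a5 -1->6; t1 -2->12; result 12.
  t4: runs — t2 -1->12; t1 -2->12; result 12.
  t7: runs — a5 -1->6; t4 -1->12; result 12.
  t10: runs — t7 -1->12; result -12.
  t11: runs — t10 1->-12; result 12.
  t15: runs — t7 -1->12; t11 1->12; result 12.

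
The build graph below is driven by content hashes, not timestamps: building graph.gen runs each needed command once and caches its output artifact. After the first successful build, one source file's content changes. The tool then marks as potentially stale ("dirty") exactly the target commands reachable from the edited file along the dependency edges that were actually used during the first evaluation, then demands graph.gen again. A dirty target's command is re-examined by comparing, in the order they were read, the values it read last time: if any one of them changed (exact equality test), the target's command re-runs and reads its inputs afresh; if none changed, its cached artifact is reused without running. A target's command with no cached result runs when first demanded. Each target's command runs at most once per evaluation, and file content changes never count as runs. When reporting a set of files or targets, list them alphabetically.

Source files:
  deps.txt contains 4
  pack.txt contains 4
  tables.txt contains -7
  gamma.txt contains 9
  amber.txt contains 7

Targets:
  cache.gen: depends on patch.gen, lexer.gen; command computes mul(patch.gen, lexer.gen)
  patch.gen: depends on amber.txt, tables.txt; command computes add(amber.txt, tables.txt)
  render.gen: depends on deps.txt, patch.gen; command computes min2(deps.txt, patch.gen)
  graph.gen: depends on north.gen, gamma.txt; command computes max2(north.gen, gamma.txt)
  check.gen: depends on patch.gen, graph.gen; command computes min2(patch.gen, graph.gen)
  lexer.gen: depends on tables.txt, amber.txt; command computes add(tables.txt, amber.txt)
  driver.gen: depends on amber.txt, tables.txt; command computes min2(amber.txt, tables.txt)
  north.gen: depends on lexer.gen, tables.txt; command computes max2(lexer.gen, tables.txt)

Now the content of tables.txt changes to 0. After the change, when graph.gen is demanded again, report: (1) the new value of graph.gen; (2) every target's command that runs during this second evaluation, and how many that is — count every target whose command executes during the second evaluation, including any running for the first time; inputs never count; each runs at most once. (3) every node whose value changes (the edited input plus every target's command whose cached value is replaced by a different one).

Initial pass — values computed on the first demand:
  lexer.gen = add(-7, 7) = 0
  north.gen = max2(0, -7) = 0
  graph.gen = max2(0, 9) = 9

Second demand — change propagation:
  lexer.gen: re-runs because tables.txt -7->0; new result 7.
  north.gen: re-runs because lexer.gen 0->7; tables.txt -7->0; new result 7.
  graph.gen: re-runs because north.gen 0->7; new result 9 (unchanged).

graph.gen now evaluates to 9.
Run set: graph.gen, lexer.gen, north.gen (3 run).
Changed values: lexer.gen, north.gen, tables.txt.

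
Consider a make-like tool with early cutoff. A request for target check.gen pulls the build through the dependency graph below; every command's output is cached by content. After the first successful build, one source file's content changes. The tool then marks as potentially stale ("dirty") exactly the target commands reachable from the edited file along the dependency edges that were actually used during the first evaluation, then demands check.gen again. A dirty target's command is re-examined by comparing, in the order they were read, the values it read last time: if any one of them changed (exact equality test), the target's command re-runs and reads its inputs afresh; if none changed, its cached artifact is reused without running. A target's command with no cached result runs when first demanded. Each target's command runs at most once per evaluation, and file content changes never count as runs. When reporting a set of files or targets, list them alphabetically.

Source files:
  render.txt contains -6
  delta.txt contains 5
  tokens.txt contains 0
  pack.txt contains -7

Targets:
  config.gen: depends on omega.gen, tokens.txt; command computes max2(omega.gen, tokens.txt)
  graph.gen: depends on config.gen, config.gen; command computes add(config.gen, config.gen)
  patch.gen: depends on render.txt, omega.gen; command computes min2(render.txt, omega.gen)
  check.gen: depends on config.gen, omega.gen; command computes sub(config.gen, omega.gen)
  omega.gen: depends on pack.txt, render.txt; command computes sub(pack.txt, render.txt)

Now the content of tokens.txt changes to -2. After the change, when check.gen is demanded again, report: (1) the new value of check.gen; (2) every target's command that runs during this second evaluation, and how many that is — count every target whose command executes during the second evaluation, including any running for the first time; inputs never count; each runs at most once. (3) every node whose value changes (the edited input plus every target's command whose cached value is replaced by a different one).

First demand of the output computes:
  omega.gen = sub(-7, -6) = -1
  config.gen = max2(-1, 0) = 0
  check.gen = sub(0, -1) = 1

After the edit, cleaning proceeds:
  config.gen: a read changed (tokens.txt 0->-2) — executes, giving -1.
  check.gen: a read changed (config.gen 0->-1) — executes, giving 0.

Demanding check.gen again yields 0.
2 target commands run: check.gen, config.gen.
The nodes whose values change: check.gen, config.gen, tokens.txt.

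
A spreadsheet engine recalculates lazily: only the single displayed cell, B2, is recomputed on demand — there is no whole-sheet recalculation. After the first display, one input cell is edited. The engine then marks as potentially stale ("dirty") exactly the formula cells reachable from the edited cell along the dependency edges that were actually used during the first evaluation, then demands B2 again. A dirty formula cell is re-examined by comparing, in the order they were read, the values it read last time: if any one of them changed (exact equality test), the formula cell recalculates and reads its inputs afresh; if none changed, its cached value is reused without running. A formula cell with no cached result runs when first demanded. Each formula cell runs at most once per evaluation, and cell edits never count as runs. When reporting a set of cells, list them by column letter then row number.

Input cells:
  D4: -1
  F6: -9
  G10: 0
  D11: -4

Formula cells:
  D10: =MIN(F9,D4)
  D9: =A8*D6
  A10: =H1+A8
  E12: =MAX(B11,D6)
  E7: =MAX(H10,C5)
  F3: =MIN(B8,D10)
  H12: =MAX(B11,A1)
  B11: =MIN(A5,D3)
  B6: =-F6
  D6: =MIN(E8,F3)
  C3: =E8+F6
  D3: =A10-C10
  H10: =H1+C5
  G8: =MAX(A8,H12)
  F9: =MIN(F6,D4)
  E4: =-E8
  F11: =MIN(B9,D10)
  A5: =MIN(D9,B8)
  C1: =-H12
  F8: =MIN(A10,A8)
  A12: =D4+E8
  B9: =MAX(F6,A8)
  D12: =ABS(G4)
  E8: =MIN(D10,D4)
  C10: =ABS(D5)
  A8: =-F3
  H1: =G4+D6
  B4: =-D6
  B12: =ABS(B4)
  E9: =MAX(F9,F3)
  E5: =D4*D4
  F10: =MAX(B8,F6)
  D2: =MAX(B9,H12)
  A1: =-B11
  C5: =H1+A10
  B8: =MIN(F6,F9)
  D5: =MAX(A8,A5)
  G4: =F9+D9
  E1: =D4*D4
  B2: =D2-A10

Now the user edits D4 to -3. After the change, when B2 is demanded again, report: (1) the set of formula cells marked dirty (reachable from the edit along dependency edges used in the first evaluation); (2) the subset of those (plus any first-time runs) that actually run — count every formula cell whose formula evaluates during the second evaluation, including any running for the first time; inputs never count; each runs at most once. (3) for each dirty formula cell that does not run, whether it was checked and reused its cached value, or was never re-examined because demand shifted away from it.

Marked dirty: A1, A5, A8, A10, B2, B8, B9, B11, C10, D2, D3, D5, D6, D9, D10, E8, F3, F9, G4, H1, H12.
Formula cells that run: D10, E8, F9 — 3 in total.
Checked but reused from cache: A1, A5, A8, A10, B2, B8, B9, B11, C10, D2, D3, D5, D6, D9, F3, G4, H1, H12.
Key observation: the cutoff stops propagation at B8 — its inputs' values are unchanged, so it reuses its cache.

First evaluation (everything demanded from the output):
  F9 = MIN(-9, -1) = -9
  B8 = MIN(-9, -9) = -9
  D10 = MIN(-9, -1) = -9
  E8 = MIN(-9, -1) = -9
  F3 = MIN(-9, -9) = -9
  A8 = -(-9) = 9
  B9 = MAX(-9, 9) = 9
  D6 = MIN(-9, -9) = -9
  D9 = 9 * -9 = -81
  A5 = MIN(-81, -9) = -81
  D5 = MAX(9, -81) = 9
  C10 = ABS(9) = 9
  G4 = -9 + -81 = -90
  H1 = -90 + -9 = -99
  A10 = -99 + 9 = -90
  D3 = -90 - 9 = -99
  B11 = MIN(-81, -99) = -99
  A1 = -(-99) = 99
  H12 = MAX(-99, 99) = 99
  D2 = MAX(9, 99) = 99
  B2 = 99 - -90 = 189

Propagation after the edit:
  F9: runs — D4 -1->-3; result -9 (same value as before).
  B8: checked — values it read are unchanged (F6 unchanged, F9 unchanged); reused cached -9 without running.
  D10: runs — D4 -1->-3; result -9 (same value as before).
  E8: runs — D4 -1->-3; result -9 (same value as before).
  F3: checked — values it read are unchanged (B8 unchanged, D10 unchanged); reused cached -9 without running.
  A8: checked — values it read are unchanged (F3 unchanged); reused cached 9 without running.
  B9: checked — values it read are unchanged (F6 unchanged, A8 unchanged); reused cached 9 without running.
  D6: checked — values it read are unchanged (E8 unchanged, F3 unchanged); reused cached -9 without running.
  D9: checked — values it read are unchanged (A8 unchanged, D6 unchanged); reused cached -81 without running.
  A5: checked — values it read are unchanged (D9 unchanged, B8 unchanged); reused cached -81 without running.
  D5: checked — values it read are unchanged (A8 unchanged, A5 unchanged); reused cached 9 without running.
  C10: checked — values it read are unchanged (D5 unchanged); reused cached 9 without running.
  G4: checked — values it read are unchanged (F9 unchanged, D9 unchanged); reused cached -90 without running.
  H1: checked — values it read are unchanged (G4 unchanged, D6 unchanged); reused cached -99 without running.
  A10: checked — values it read are unchanged (H1 unchanged, A8 unchanged); reused cached -90 without running.
  D3: checked — values it read are unchanged (A10 unchanged, C10 unchanged); reused cached -99 without running.
  B11: checked — values it read are unchanged (A5 unchanged, D3 unchanged); reused cached -99 without running.
  A1: checked — values it read are unchanged (B11 unchanged); reused cached 99 without running.
  H12: checked — values it read are unchanged (B11 unchanged, A1 unchanged); reused cached 99 without running.
  D2: checked — values it read are unchanged (B9 unchanged, H12 unchanged); reused cached 99 without running.
  B2: checked — values it read are unchanged (D2 unchanged, A10 unchanged); reused cached 189 without running.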